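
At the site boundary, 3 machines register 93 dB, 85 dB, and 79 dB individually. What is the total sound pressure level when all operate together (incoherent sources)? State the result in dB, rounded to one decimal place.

For uncorrelated sources the intensities add, so convert each level to linear form, sum, and take 10·log₁₀ of the total.
Σ 10^(L/10) = 10^(93/10) + 10^(85/10) + 10^(79/10) = 2.391e+09.
L_total = 10·log₁₀(2.391e+09) = 93.79 dB.

93.8 dB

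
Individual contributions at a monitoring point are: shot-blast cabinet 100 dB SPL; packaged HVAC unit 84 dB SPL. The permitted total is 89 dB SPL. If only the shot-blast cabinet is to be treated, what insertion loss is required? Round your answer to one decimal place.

12.7 dB

The untreated sources together contribute 10^(84/10) = 2.512e+08, i.e. 84.00 dB SPL.
The limit corresponds to 10^(89/10) = 7.943e+08; subtracting the fixed part leaves 5.431e+08 for the shot-blast cabinet, i.e. 87.35 dB SPL.
Required insertion loss = 100 − 87.35 = 12.65 dB.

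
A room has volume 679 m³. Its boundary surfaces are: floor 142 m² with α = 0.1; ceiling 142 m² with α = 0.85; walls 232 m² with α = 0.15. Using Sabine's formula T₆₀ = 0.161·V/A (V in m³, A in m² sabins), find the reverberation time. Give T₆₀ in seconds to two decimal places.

Total absorption A = 142·0.1 + 142·0.85 + 232·0.15 = 169.70 m² sabins.
T₆₀ = 0.161·V/A = 0.161·679/169.70 = 0.644 s.

0.64 s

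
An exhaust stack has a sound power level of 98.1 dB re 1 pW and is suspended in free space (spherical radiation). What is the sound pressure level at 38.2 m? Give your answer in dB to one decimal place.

Free-field spherical radiation: L_p = L_w − 10·log₁₀(4π·r²), r = 38.2 m.
4π·r² = 1.834e+04 m², 10·log₁₀ of that is 42.633 dB.
L_p = 98.1 − 42.633 = 55.47 dB.

55.5 dB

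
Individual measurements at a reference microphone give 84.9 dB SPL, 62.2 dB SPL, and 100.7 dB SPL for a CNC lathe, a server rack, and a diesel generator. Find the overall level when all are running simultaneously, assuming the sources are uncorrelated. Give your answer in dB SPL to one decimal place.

100.8 dB SPL

Incoherent sources combine by intensity addition: L_total = 10·log₁₀(Σ 10^(L_i/10)).
Σ 10^(L/10) = 10^(84.9/10) + 10^(62.2/10) + 10^(100.7/10) = 1.206e+10.
L_total = 10·log₁₀(1.206e+10) = 100.81 dB SPL.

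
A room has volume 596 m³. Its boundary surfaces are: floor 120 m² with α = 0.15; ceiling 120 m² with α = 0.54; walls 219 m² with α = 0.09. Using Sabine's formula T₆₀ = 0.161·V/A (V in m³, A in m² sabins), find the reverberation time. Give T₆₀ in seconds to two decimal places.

0.94 s

A = Σ Sᵢαᵢ = 120·0.15 + 120·0.54 + 219·0.09 = 102.51 m².
T₆₀ = 0.161 × 596 / 102.51 = 0.936 s.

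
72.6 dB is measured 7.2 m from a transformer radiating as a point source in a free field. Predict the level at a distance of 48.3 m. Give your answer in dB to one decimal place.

56.1 dB

Point-source attenuation: ΔL = 20·log₁₀(r₂/r₁) = 20·log₁₀(48.3/7.2) = 16.532 dB.
L₂ = 72.6 − 20·log₁₀(48.3/7.2) = 72.6 − 16.532 = 56.07 dB.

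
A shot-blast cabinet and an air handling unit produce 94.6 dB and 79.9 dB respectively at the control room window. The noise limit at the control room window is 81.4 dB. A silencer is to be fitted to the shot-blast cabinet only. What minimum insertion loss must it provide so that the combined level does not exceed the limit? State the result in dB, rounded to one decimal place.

18.5 dB

Everything except the shot-blast cabinet sums to 10^(79.9/10) = 9.772e+07 in linear terms, 79.90 dB.
To meet 81.4 dB overall, the treated shot-blast cabinet may contribute at most 10^(81.4/10) − 9.772e+07 = 4.031e+07, i.e. 76.05 dB.
Required insertion loss = 94.6 − 76.05 = 18.55 dB.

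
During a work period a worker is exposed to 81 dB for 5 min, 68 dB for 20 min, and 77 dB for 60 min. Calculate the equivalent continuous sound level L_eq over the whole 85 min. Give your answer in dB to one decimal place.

Weight each interval's intensity by its duration and average over T = 85 min:
Σ tᵢ·10^(Lᵢ/10) = 5·10^(81/10) + 20·10^(68/10) + 60·10^(77/10) = 3.763e+09.
L_eq = 10·log₁₀(3.763e+09/85) = 76.46 dB.

76.5 dB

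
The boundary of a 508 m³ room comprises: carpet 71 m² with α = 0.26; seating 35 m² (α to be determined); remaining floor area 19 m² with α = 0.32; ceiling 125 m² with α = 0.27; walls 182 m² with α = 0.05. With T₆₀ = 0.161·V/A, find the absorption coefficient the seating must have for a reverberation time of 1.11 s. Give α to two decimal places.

From T₆₀ = 0.161·V/A, the target T₆₀ = 1.11 s needs A = 0.161·508/1.11 = 73.68 m².
Absorption from the other surfaces = 71·0.26 + 19·0.32 + 125·0.27 + 182·0.05 = 67.39 m², so the seating must supply 6.29 m² over 35 m².
α = 6.29/35 = 0.180.

0.18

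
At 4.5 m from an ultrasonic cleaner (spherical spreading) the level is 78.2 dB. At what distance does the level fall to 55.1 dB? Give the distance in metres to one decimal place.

For a point source L₁ − L₂ = 20·log₁₀(r₂/r₁), so r₂ = r₁·10^((L₁−L₂)/20).
r₂ = 4.5·10^((78.2−55.1)/20) = 4.5·10^(23.1/20) = 64.30 m.

64.3 m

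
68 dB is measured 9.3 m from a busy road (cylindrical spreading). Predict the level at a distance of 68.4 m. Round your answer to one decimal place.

Line-source attenuation: ΔL = 10·log₁₀(r₂/r₁) = 10·log₁₀(68.4/9.3) = 8.666 dB.
L₂ = 68 − 10·log₁₀(68.4/9.3) = 68 − 8.666 = 59.33 dB.

59.3 dB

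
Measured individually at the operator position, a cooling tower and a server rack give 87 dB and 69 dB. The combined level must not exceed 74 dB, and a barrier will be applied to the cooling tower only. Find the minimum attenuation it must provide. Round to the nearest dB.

The untreated sources together contribute 10^(69/10) = 7.943e+06, i.e. 69.00 dB.
To meet 74 dB overall, the treated cooling tower may contribute at most 10^(74/10) − 7.943e+06 = 1.718e+07, i.e. 72.35 dB.
Required insertion loss = 87 − 72.35 = 14.65 dB.

15 dB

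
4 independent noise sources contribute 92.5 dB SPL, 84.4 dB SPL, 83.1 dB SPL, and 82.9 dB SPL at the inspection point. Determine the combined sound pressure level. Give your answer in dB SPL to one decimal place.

Incoherent sources combine by intensity addition: L_total = 10·log₁₀(Σ 10^(L_i/10)).
Σ 10^(L/10) = 10^(92.5/10) + 10^(84.4/10) + 10^(83.1/10) + 10^(82.9/10) = 2.453e+09.
L_total = 10·log₁₀(2.453e+09) = 93.90 dB SPL.

93.9 dB SPL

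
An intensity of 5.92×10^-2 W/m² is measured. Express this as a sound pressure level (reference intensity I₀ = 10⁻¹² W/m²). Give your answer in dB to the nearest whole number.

108 dB

L = 10·log₁₀(I/I₀) = 10·log₁₀(5.92×10^-2/10⁻¹²) = 10·log₁₀(5.92×10^10).
L = 10·(0.7723 + 10) = 107.72 dB.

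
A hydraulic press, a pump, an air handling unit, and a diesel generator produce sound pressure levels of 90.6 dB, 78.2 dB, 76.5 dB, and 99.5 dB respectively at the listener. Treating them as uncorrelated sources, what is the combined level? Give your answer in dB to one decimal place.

Incoherent sources combine by intensity addition: L_total = 10·log₁₀(Σ 10^(L_i/10)).
Σ 10^(L/10) = 10^(90.6/10) + 10^(78.2/10) + 10^(76.5/10) + 10^(99.5/10) = 1.017e+10.
L_total = 10·log₁₀(1.017e+10) = 100.07 dB.

100.1 dB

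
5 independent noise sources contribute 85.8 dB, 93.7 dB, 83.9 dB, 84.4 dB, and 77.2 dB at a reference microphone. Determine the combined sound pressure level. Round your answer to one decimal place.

Incoherent sources combine by intensity addition: L_total = 10·log₁₀(Σ 10^(L_i/10)).
Σ 10^(L/10) = 10^(85.8/10) + 10^(93.7/10) + 10^(83.9/10) + 10^(84.4/10) + 10^(77.2/10) = 3.298e+09.
L_total = 10·log₁₀(3.298e+09) = 95.18 dB.

95.2 dB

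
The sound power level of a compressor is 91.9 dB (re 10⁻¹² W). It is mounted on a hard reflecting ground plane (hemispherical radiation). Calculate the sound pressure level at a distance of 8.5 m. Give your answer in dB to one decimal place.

65.3 dB

Free-field hemispherical radiation: L_p = L_w − 10·log₁₀(2π·r²), r = 8.5 m.
2π·r² = 454 m², 10·log₁₀ of that is 26.570 dB.
L_p = 91.9 − 26.570 = 65.33 dB.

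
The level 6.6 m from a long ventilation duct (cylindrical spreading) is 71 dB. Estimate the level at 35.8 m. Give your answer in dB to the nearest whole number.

Cylindrical spreading from a line source gives a 10·log₁₀(r₂/r₁) drop.
L₂ = 71 − 10·log₁₀(35.8/6.6) = 71 − 7.343 = 63.66 dB.

64 dB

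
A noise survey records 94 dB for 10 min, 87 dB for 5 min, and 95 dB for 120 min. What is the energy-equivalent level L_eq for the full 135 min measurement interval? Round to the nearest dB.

95 dB

The energy average is taken in the linear domain: L_eq = 10·log₁₀[(Σ tᵢ·10^(Lᵢ/10))/T], T = 135 min.
Σ tᵢ·10^(Lᵢ/10) = 10·10^(94/10) + 5·10^(87/10) + 120·10^(95/10) = 4.071e+11.
L_eq = 10·log₁₀(4.071e+11/135) = 94.79 dB.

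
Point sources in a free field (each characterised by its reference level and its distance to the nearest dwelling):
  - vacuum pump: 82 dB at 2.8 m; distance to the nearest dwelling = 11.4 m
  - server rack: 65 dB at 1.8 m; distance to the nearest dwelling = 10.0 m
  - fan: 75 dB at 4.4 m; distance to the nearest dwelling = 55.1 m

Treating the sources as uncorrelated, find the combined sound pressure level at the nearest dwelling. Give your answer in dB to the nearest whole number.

70 dB

Apply inverse-square spreading to bring every level to the receiver, then sum 10^(L/10).
vacuum pump: 82 − 20·log₁₀(11.4/2.8) = 82 − 12.19 = 69.81 dB.
server rack: 65 − 20·log₁₀(10.0/1.8) = 65 − 14.89 = 50.11 dB.
fan: 75 − 20·log₁₀(55.1/4.4) = 75 − 21.95 = 53.05 dB.
Σ 10^(L/10) = 9.865e+06 → L_total = 10·log₁₀(9.865e+06) = 69.94 dB.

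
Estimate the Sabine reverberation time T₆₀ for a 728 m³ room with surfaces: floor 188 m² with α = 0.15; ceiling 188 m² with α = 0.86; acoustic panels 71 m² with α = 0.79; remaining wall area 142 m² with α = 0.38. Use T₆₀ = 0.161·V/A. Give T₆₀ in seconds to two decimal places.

Summing Sᵢαᵢ: 188·0.15 + 188·0.86 + 71·0.79 + 142·0.38 = 299.93 m².
T₆₀ = 0.161·V/A = 0.161·728/299.93 = 0.391 s.

0.39 s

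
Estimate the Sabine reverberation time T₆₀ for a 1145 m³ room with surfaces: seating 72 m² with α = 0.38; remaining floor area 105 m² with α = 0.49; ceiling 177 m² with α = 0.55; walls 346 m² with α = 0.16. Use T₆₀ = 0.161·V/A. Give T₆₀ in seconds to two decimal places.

0.80 s

A = Σ Sᵢαᵢ = 72·0.38 + 105·0.49 + 177·0.55 + 346·0.16 = 231.52 m².
T₆₀ = 0.161·V/A = 0.161·1145/231.52 = 0.796 s.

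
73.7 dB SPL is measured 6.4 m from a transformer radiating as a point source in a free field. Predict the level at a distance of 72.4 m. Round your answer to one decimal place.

52.6 dB SPL

Spherical spreading from a point source gives a 20·log₁₀(r₂/r₁) drop.
L₂ = 73.7 − 20·log₁₀(72.4/6.4) = 73.7 − 21.071 = 52.63 dB SPL.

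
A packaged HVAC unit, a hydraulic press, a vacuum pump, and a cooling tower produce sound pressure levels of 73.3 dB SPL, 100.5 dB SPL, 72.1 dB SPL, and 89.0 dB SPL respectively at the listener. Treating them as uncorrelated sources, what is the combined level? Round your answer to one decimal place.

For uncorrelated sources the intensities add, so convert each level to linear form, sum, and take 10·log₁₀ of the total.
Σ 10^(L/10) = 10^(73.3/10) + 10^(100.5/10) + 10^(72.1/10) + 10^(89.0/10) = 1.205e+10.
L_total = 10·log₁₀(1.205e+10) = 100.81 dB SPL.

100.8 dB SPL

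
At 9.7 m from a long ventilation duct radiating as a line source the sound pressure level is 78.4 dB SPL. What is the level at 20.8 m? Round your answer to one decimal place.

75.1 dB SPL

Cylindrical spreading from a line source gives a 10·log₁₀(r₂/r₁) drop.
L₂ = 78.4 − 10·log₁₀(20.8/9.7) = 78.4 − 3.313 = 75.09 dB SPL.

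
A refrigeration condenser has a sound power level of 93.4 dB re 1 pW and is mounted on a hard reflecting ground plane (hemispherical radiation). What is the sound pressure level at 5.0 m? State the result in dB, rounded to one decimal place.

71.4 dB

L_p = L_w − 10·log₁₀(2π·r²) with r = 5.0 m.
2π·r² = 157.1 m², 10·log₁₀ of that is 21.961 dB.
L_p = 93.4 − 21.961 = 71.44 dB.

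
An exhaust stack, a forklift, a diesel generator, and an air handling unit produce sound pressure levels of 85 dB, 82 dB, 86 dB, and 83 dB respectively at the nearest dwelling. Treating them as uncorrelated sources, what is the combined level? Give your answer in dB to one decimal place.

90.3 dB

Incoherent sources combine by intensity addition: L_total = 10·log₁₀(Σ 10^(L_i/10)).
Σ 10^(L/10) = 10^(85/10) + 10^(82/10) + 10^(86/10) + 10^(83/10) = 1.072e+09.
L_total = 10·log₁₀(1.072e+09) = 90.30 dB.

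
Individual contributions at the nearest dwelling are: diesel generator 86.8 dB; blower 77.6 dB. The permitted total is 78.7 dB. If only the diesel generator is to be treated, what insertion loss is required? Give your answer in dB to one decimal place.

14.6 dB

Everything except the diesel generator sums to 10^(77.6/10) = 5.754e+07 in linear terms, 77.60 dB.
The limit corresponds to 10^(78.7/10) = 7.413e+07; subtracting the fixed part leaves 1.659e+07 for the diesel generator, i.e. 72.20 dB.
Required insertion loss = 86.8 − 72.20 = 14.60 dB.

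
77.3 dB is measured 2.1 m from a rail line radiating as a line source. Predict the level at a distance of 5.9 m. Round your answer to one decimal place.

Line-source attenuation: ΔL = 10·log₁₀(r₂/r₁) = 10·log₁₀(5.9/2.1) = 4.486 dB.
L₂ = 77.3 − 10·log₁₀(5.9/2.1) = 77.3 − 4.486 = 72.81 dB.

72.8 dB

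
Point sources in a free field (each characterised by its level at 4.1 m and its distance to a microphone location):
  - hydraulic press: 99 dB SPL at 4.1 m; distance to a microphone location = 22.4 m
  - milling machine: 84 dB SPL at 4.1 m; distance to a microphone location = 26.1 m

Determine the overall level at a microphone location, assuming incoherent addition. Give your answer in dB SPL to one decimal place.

Propagate each source to the receiver with L = L_ref − 20·log₁₀(r/r_ref), then add intensities.
hydraulic press: 99 − 20·log₁₀(22.4/4.1) = 99 − 14.75 = 84.25 dB SPL.
milling machine: 84 − 20·log₁₀(26.1/4.1) = 84 − 16.08 = 67.92 dB SPL.
Σ 10^(L/10) = 2.723e+08 → L_total = 10·log₁₀(2.723e+08) = 84.35 dB SPL.

84.4 dB SPL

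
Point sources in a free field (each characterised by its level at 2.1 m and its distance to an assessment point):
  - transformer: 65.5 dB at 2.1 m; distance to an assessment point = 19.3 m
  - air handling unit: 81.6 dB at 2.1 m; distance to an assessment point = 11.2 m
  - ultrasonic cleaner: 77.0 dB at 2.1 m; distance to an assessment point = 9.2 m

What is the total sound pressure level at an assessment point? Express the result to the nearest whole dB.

69 dB

Propagate each source to the receiver with L = L_ref − 20·log₁₀(r/r_ref), then add intensities.
transformer: 65.5 − 20·log₁₀(19.3/2.1) = 65.5 − 19.27 = 46.23 dB.
air handling unit: 81.6 − 20·log₁₀(11.2/2.1) = 81.6 − 14.54 = 67.06 dB.
ultrasonic cleaner: 77.0 − 20·log₁₀(9.2/2.1) = 77.0 − 12.83 = 64.17 dB.
Σ 10^(L/10) = 7.735e+06 → L_total = 10·log₁₀(7.735e+06) = 68.88 dB.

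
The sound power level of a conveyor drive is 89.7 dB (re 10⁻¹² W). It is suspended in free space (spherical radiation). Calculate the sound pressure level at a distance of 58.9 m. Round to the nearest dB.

L_p = L_w − 10·log₁₀(4π·r²) with r = 58.9 m.
4π·r² = 4.36e+04 m², 10·log₁₀ of that is 46.394 dB.
L_p = 89.7 − 46.394 = 43.31 dB.

43 dB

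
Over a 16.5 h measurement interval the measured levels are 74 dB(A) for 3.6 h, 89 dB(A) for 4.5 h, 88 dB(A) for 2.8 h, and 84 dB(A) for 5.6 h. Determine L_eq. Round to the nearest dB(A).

86 dB(A)

Weight each interval's intensity by its duration and average over T = 16.5 h:
Σ tᵢ·10^(Lᵢ/10) = 3.6·10^(74/10) + 4.5·10^(89/10) + 2.8·10^(88/10) + 5.6·10^(84/10) = 6.838e+09.
L_eq = 10·log₁₀(6.838e+09/16.5) = 86.17 dB(A).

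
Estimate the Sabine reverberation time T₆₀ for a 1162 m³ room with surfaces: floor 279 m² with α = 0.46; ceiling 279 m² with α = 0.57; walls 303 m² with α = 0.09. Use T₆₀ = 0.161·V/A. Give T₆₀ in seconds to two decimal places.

0.59 s

A = Σ Sᵢαᵢ = 279·0.46 + 279·0.57 + 303·0.09 = 314.64 m².
T₆₀ = 0.161·V/A = 0.161·1162/314.64 = 0.595 s.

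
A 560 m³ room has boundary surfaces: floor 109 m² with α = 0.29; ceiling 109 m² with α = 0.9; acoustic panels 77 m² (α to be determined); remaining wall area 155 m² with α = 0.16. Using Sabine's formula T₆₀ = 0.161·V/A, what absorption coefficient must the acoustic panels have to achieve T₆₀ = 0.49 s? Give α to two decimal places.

0.38

A = 0.161·V/T₆₀ = 0.161·560/0.49 = 184.00 m² sabins.
Absorption from the other surfaces = 109·0.29 + 109·0.9 + 155·0.16 = 154.51 m², so the acoustic panels must supply 29.49 m² over 77 m².
α = 29.49/77 = 0.383.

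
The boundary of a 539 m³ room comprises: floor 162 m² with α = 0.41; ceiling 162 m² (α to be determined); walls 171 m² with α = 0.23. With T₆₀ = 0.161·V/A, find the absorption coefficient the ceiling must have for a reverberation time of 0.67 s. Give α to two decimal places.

0.15

Required total absorption A = 0.161·539/0.67 = 129.52 m².
Absorption from the other surfaces = 162·0.41 + 171·0.23 = 105.75 m², so the ceiling must supply 23.77 m² over 162 m².
α = 23.77/162 = 0.147.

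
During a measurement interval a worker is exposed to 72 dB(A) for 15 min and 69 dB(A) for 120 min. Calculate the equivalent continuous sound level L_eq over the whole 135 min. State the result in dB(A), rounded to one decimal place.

69.5 dB(A)

L_eq = 10·log₁₀[(1/T)·Σ tᵢ·10^(Lᵢ/10)] with T = 135 min.
Σ tᵢ·10^(Lᵢ/10) = 15·10^(72/10) + 120·10^(69/10) = 1.191e+09.
L_eq = 10·log₁₀(1.191e+09/135) = 69.46 dB(A).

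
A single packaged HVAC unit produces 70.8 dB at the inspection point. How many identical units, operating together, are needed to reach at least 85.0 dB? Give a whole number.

27

Need L₁ + 10·log₁₀ N ≥ 85.0, i.e. log₁₀ N ≥ 1.42.
N ≥ 10^(14.2/10) = 26.303, so N = 27.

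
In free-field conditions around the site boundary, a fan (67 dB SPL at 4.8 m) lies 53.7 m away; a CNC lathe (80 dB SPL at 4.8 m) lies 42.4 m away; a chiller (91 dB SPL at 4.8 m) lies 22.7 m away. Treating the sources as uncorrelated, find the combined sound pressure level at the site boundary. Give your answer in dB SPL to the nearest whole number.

78 dB SPL

Propagate each source to the receiver with L = L_ref − 20·log₁₀(r/r_ref), then add intensities.
fan: 67 − 20·log₁₀(53.7/4.8) = 67 − 20.97 = 46.03 dB SPL.
CNC lathe: 80 − 20·log₁₀(42.4/4.8) = 80 − 18.92 = 61.08 dB SPL.
chiller: 91 − 20·log₁₀(22.7/4.8) = 91 − 13.50 = 77.50 dB SPL.
Σ 10^(L/10) = 5.761e+07 → L_total = 10·log₁₀(5.761e+07) = 77.61 dB SPL.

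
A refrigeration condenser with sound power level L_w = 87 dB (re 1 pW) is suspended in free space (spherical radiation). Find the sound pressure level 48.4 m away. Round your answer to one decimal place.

Free-field spherical radiation: L_p = L_w − 10·log₁₀(4π·r²), r = 48.4 m.
4π·r² = 2.944e+04 m², 10·log₁₀ of that is 44.689 dB.
L_p = 87 − 44.689 = 42.31 dB.

42.3 dB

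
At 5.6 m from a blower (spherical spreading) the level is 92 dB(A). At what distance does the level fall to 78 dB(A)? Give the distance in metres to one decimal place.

For a point source L₁ − L₂ = 20·log₁₀(r₂/r₁), so r₂ = r₁·10^((L₁−L₂)/20).
r₂ = 5.6·10^((92−78)/20) = 5.6·10^(14.0/20) = 28.07 m.

28.1 m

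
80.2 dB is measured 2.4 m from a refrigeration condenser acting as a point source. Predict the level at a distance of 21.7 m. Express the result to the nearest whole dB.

61 dB

Spherical spreading from a point source gives a 20·log₁₀(r₂/r₁) drop.
L₂ = 80.2 − 20·log₁₀(21.7/2.4) = 80.2 − 19.125 = 61.08 dB.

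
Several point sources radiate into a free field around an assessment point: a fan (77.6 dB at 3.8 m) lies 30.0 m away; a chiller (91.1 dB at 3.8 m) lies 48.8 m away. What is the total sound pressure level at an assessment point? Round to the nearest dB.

First find each source's level at the receiver (point-source: −20·log₁₀(r/r_ref)), then combine on an intensity basis.
fan: 77.6 − 20·log₁₀(30.0/3.8) = 77.6 − 17.95 = 59.65 dB.
chiller: 91.1 − 20·log₁₀(48.8/3.8) = 91.1 − 22.17 = 68.93 dB.
Σ 10^(L/10) = 8.735e+06 → L_total = 10·log₁₀(8.735e+06) = 69.41 dB.

69 dB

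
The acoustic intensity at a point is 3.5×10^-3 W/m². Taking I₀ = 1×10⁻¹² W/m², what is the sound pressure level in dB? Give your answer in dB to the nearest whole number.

95 dB

I/I₀ = 3.5×10^-3/10⁻¹² = 3.5×10^9, and L = 10·log₁₀(I/I₀).
L = 10·(0.5441 + 9) = 95.44 dB.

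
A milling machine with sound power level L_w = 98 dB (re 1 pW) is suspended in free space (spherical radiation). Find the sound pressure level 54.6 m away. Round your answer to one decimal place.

52.3 dB

The power spreads over a sphere of area 4π·r², so L_p = L_w − 10·log₁₀(4π·r²).
4π·r² = 3.746e+04 m², 10·log₁₀ of that is 45.736 dB.
L_p = 98 − 45.736 = 52.26 dB.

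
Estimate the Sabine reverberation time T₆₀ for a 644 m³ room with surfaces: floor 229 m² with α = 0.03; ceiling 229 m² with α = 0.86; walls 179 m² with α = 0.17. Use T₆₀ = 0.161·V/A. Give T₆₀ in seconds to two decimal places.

Total absorption A = 229·0.03 + 229·0.86 + 179·0.17 = 234.24 m² sabins.
T₆₀ = 0.161 × 644 / 234.24 = 0.443 s.

0.44 s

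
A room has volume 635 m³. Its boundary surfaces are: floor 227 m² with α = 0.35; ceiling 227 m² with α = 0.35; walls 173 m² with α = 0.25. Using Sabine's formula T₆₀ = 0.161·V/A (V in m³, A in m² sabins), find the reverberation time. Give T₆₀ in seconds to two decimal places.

0.51 s

A = Σ Sᵢαᵢ = 227·0.35 + 227·0.35 + 173·0.25 = 202.15 m².
T₆₀ = 0.161·V/A = 0.161·635/202.15 = 0.506 s.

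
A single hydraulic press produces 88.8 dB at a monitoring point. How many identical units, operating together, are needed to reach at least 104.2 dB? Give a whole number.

N identical sources give L₁ + 10·log₁₀ N, so require 10·log₁₀ N ≥ 104.2 − 88.8 = 15.4 dB.
N ≥ 10^(15.4/10) = 34.674, so N = 35.

35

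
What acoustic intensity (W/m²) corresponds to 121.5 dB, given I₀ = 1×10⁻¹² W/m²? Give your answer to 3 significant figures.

1.41 W/m²

L = 10·log₁₀(I/I₀) ⇒ I = I₀·10^(L/10) = 10⁻¹² × 10^12.15.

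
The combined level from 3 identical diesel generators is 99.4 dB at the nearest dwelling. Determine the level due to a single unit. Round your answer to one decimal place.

For N identical incoherent sources L_total = L₁ + 10·log₁₀ N, so L₁ = 99.4 − 10·log₁₀(3) = 99.4 − 4.771.

94.6 dB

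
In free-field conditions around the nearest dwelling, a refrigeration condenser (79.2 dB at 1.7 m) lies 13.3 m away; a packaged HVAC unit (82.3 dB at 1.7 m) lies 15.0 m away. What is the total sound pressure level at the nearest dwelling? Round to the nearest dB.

First find each source's level at the receiver (point-source: −20·log₁₀(r/r_ref)), then combine on an intensity basis.
refrigeration condenser: 79.2 − 20·log₁₀(13.3/1.7) = 79.2 − 17.87 = 61.33 dB.
packaged HVAC unit: 82.3 − 20·log₁₀(15.0/1.7) = 82.3 − 18.91 = 63.39 dB.
Σ 10^(L/10) = 3.540e+06 → L_total = 10·log₁₀(3.540e+06) = 65.49 dB.

65 dB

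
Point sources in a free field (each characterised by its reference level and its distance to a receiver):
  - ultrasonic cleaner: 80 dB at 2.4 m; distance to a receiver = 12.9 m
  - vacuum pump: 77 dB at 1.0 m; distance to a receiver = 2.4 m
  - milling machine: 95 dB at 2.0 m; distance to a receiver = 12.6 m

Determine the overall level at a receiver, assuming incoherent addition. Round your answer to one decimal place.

79.6 dB

Propagate each source to the receiver with L = L_ref − 20·log₁₀(r/r_ref), then add intensities.
ultrasonic cleaner: 80 − 20·log₁₀(12.9/2.4) = 80 − 14.61 = 65.39 dB.
vacuum pump: 77 − 20·log₁₀(2.4/1.0) = 77 − 7.60 = 69.40 dB.
milling machine: 95 − 20·log₁₀(12.6/2.0) = 95 − 15.99 = 79.01 dB.
Σ 10^(L/10) = 9.184e+07 → L_total = 10·log₁₀(9.184e+07) = 79.63 dB.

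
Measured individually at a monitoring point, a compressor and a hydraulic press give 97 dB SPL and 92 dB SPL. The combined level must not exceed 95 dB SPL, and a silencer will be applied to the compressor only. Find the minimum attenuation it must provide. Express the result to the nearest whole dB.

Fixed contribution from the other source: Σ 10^(L/10) = 10^(92/10) = 1.585e+09 (92.00 dB SPL).
The limit corresponds to 10^(95/10) = 3.162e+09; subtracting the fixed part leaves 1.577e+09 for the compressor, i.e. 91.98 dB SPL.
So the compressor must be reduced from 97 to 91.98 dB SPL: IL = 5.02 dB.

5 dB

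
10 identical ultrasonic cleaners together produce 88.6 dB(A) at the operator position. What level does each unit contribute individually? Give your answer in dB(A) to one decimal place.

78.6 dB(A)

10 equal contributions raise the level by 10·log₁₀ 10 = 10.000 dB, so each unit alone gives 88.6 − 10.000.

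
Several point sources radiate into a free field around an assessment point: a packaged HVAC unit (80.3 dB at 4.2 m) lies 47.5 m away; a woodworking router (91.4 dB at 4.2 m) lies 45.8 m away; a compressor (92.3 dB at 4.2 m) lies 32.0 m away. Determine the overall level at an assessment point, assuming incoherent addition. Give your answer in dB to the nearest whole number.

76 dB

First find each source's level at the receiver (point-source: −20·log₁₀(r/r_ref)), then combine on an intensity basis.
packaged HVAC unit: 80.3 − 20·log₁₀(47.5/4.2) = 80.3 − 21.07 = 59.23 dB.
woodworking router: 91.4 − 20·log₁₀(45.8/4.2) = 91.4 − 20.75 = 70.65 dB.
compressor: 92.3 − 20·log₁₀(32.0/4.2) = 92.3 − 17.64 = 74.66 dB.
Σ 10^(L/10) = 4.170e+07 → L_total = 10·log₁₀(4.170e+07) = 76.20 dB.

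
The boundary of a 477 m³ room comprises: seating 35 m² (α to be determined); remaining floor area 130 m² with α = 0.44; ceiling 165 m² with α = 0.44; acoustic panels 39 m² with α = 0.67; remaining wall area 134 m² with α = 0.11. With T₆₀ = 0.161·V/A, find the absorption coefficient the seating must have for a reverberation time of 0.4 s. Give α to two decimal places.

A = 0.161·V/T₆₀ = 0.161·477/0.4 = 191.99 m² sabins.
Absorption from the other surfaces = 130·0.44 + 165·0.44 + 39·0.67 + 134·0.11 = 170.67 m², so the seating must supply 21.32 m² over 35 m².
α = 21.32/35 = 0.609.

0.61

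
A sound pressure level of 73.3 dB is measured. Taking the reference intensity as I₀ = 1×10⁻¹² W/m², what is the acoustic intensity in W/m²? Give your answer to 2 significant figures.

L = 10·log₁₀(I/I₀) ⇒ I = I₀·10^(L/10) = 10⁻¹² × 10^7.33.

2.1e-05 W/m²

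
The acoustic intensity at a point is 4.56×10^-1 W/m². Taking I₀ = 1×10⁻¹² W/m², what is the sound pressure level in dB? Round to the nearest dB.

I/I₀ = 4.56×10^-1/10⁻¹² = 4.56×10^11, and L = 10·log₁₀(I/I₀).
L = 10·(0.6590 + 11) = 116.59 dB.

117 dB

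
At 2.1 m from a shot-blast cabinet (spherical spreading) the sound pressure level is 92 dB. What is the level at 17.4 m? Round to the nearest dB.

74 dB

Point-source attenuation: ΔL = 20·log₁₀(r₂/r₁) = 20·log₁₀(17.4/2.1) = 18.367 dB.
L₂ = 92 − 20·log₁₀(17.4/2.1) = 92 − 18.367 = 73.63 dB.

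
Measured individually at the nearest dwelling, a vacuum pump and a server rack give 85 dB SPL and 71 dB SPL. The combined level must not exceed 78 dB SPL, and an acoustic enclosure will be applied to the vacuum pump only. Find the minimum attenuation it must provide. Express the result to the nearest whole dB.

8 dB

Fixed contribution from the other source: Σ 10^(L/10) = 10^(71/10) = 1.259e+07 (71.00 dB SPL).
To meet 78 dB SPL overall, the treated vacuum pump may contribute at most 10^(78/10) − 1.259e+07 = 5.051e+07, i.e. 77.03 dB SPL.
So the vacuum pump must be reduced from 85 to 77.03 dB SPL: IL = 7.97 dB.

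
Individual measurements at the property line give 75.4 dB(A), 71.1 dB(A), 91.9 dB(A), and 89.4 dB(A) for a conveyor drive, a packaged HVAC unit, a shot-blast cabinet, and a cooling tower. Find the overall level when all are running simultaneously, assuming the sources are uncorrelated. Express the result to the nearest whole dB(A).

94 dB(A)

For uncorrelated sources the intensities add, so convert each level to linear form, sum, and take 10·log₁₀ of the total.
Σ 10^(L/10) = 10^(75.4/10) + 10^(71.1/10) + 10^(91.9/10) + 10^(89.4/10) = 2.467e+09.
L_total = 10·log₁₀(2.467e+09) = 93.92 dB(A).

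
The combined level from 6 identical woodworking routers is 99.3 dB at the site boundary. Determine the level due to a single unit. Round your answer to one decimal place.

91.5 dB

Dividing the total intensity by 6 lowers the level by 10·log₁₀ 6 = 7.782 dB: L₁ = 99.3 − 7.782.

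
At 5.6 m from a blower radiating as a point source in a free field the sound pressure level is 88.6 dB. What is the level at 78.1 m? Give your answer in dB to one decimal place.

65.7 dB

Spherical spreading from a point source gives a 20·log₁₀(r₂/r₁) drop.
L₂ = 88.6 − 20·log₁₀(78.1/5.6) = 88.6 − 22.889 = 65.71 dB.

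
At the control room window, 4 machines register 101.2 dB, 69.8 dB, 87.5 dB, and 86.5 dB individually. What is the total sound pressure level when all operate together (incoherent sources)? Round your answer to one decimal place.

Incoherent sources combine by intensity addition: L_total = 10·log₁₀(Σ 10^(L_i/10)).
Σ 10^(L/10) = 10^(101.2/10) + 10^(69.8/10) + 10^(87.5/10) + 10^(86.5/10) = 1.420e+10.
L_total = 10·log₁₀(1.420e+10) = 101.52 dB.

101.5 dB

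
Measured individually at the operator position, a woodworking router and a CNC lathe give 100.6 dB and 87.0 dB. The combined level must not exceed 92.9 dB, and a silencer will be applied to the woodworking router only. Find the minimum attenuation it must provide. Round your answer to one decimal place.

Fixed contribution from the other source: Σ 10^(L/10) = 10^(87.0/10) = 5.012e+08 (87.00 dB).
To meet 92.9 dB overall, the treated woodworking router may contribute at most 10^(92.9/10) − 5.012e+08 = 1.449e+09, i.e. 91.61 dB.
So the woodworking router must be reduced from 100.6 to 91.61 dB: IL = 8.99 dB.

9.0 dB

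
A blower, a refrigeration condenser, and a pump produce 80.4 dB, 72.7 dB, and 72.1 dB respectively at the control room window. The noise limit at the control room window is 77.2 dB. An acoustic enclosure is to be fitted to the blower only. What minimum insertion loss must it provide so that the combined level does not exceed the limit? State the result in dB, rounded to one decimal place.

The untreated sources together contribute 10^(72.7/10) + 10^(72.1/10) = 3.484e+07, i.e. 75.42 dB.
To meet 77.2 dB overall, the treated blower may contribute at most 10^(77.2/10) − 3.484e+07 = 1.764e+07, i.e. 72.47 dB.
Required insertion loss = 80.4 − 72.47 = 7.93 dB.

7.9 dB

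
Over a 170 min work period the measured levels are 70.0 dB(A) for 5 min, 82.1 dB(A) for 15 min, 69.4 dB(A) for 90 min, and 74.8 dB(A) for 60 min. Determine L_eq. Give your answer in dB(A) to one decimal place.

Weight each interval's intensity by its duration and average over T = 170 min:
Σ tᵢ·10^(Lᵢ/10) = 5·10^(70.0/10) + 15·10^(82.1/10) + 90·10^(69.4/10) + 60·10^(74.8/10) = 5.079e+09.
L_eq = 10·log₁₀(5.079e+09/170) = 74.75 dB(A).

74.8 dB(A)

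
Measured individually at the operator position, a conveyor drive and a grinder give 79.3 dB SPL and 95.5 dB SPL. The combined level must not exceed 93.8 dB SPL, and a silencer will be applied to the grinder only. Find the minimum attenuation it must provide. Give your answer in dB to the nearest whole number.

2 dB

The untreated sources together contribute 10^(79.3/10) = 8.511e+07, i.e. 79.30 dB SPL.
The limit corresponds to 10^(93.8/10) = 2.399e+09; subtracting the fixed part leaves 2.314e+09 for the grinder, i.e. 93.64 dB SPL.
So the grinder must be reduced from 95.5 to 93.64 dB SPL: IL = 1.86 dB.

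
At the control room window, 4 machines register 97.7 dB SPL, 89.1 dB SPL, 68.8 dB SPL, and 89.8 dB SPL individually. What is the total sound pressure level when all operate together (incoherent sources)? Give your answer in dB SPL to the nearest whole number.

For uncorrelated sources the intensities add, so convert each level to linear form, sum, and take 10·log₁₀ of the total.
Σ 10^(L/10) = 10^(97.7/10) + 10^(89.1/10) + 10^(68.8/10) + 10^(89.8/10) = 7.664e+09.
L_total = 10·log₁₀(7.664e+09) = 98.84 dB SPL.

99 dB SPL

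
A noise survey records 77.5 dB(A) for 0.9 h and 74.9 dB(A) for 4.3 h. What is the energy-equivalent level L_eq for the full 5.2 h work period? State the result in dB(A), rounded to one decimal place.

The energy average is taken in the linear domain: L_eq = 10·log₁₀[(Σ tᵢ·10^(Lᵢ/10))/T], T = 5.2 h.
Σ tᵢ·10^(Lᵢ/10) = 0.9·10^(77.5/10) + 4.3·10^(74.9/10) = 1.835e+08.
L_eq = 10·log₁₀(1.835e+08/5.2) = 75.48 dB(A).

75.5 dB(A)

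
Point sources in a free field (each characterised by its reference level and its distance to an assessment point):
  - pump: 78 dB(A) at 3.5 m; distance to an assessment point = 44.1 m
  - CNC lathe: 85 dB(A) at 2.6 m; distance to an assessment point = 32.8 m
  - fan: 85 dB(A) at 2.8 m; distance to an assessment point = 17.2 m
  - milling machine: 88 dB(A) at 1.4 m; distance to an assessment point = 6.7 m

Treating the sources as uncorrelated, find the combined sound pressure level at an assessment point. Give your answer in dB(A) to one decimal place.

Propagate each source to the receiver with L = L_ref − 20·log₁₀(r/r_ref), then add intensities.
pump: 78 − 20·log₁₀(44.1/3.5) = 78 − 22.01 = 55.99 dB(A).
CNC lathe: 85 − 20·log₁₀(32.8/2.6) = 85 − 22.02 = 62.98 dB(A).
fan: 85 − 20·log₁₀(17.2/2.8) = 85 − 15.77 = 69.23 dB(A).
milling machine: 88 − 20·log₁₀(6.7/1.4) = 88 − 13.60 = 74.40 dB(A).
Σ 10^(L/10) = 3.831e+07 → L_total = 10·log₁₀(3.831e+07) = 75.83 dB(A).

75.8 dB(A)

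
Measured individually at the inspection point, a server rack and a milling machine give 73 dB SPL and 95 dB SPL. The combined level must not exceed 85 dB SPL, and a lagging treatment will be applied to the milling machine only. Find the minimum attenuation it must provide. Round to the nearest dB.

10 dB

The untreated sources together contribute 10^(73/10) = 1.995e+07, i.e. 73.00 dB SPL.
To meet 85 dB SPL overall, the treated milling machine may contribute at most 10^(85/10) − 1.995e+07 = 2.963e+08, i.e. 84.72 dB SPL.
Required insertion loss = 95 − 84.72 = 10.28 dB.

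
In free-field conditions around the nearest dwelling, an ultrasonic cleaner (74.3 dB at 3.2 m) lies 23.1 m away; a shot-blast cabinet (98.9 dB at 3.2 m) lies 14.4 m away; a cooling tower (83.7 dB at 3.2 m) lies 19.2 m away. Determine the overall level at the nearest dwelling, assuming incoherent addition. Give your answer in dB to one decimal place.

85.9 dB

First find each source's level at the receiver (point-source: −20·log₁₀(r/r_ref)), then combine on an intensity basis.
ultrasonic cleaner: 74.3 − 20·log₁₀(23.1/3.2) = 74.3 − 17.17 = 57.13 dB.
shot-blast cabinet: 98.9 − 20·log₁₀(14.4/3.2) = 98.9 − 13.06 = 85.84 dB.
cooling tower: 83.7 − 20·log₁₀(19.2/3.2) = 83.7 − 15.56 = 68.14 dB.
Σ 10^(L/10) = 3.904e+08 → L_total = 10·log₁₀(3.904e+08) = 85.91 dB.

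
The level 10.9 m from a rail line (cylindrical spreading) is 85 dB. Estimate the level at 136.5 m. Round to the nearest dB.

74 dB

For a line source, L₂ = L₁ − 10·log₁₀(r₂/r₁).
L₂ = 85 − 10·log₁₀(136.5/10.9) = 85 − 10.977 = 74.02 dB.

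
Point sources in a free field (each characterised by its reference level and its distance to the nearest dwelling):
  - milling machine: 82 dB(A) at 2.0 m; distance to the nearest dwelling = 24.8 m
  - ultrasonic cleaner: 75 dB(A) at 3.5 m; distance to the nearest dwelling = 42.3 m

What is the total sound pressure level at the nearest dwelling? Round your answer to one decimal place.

Apply inverse-square spreading to bring every level to the receiver, then sum 10^(L/10).
milling machine: 82 − 20·log₁₀(24.8/2.0) = 82 − 21.87 = 60.13 dB(A).
ultrasonic cleaner: 75 − 20·log₁₀(42.3/3.5) = 75 − 21.65 = 53.35 dB(A).
Σ 10^(L/10) = 1.247e+06 → L_total = 10·log₁₀(1.247e+06) = 60.96 dB(A).

61.0 dB(A)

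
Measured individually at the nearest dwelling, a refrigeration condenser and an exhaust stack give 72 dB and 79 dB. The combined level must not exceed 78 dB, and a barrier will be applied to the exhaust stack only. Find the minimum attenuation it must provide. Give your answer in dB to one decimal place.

The untreated sources together contribute 10^(72/10) = 1.585e+07, i.e. 72.00 dB.
The limit corresponds to 10^(78/10) = 6.310e+07; subtracting the fixed part leaves 4.725e+07 for the exhaust stack, i.e. 76.74 dB.
Required insertion loss = 79 − 76.74 = 2.26 dB.

2.3 dB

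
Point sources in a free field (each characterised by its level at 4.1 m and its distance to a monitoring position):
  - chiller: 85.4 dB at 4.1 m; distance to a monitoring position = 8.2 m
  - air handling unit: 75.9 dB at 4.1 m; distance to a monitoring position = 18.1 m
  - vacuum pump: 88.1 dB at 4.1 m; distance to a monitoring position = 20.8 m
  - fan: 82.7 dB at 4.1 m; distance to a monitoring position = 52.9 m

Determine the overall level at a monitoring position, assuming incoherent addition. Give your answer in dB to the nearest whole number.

81 dB

First find each source's level at the receiver (point-source: −20·log₁₀(r/r_ref)), then combine on an intensity basis.
chiller: 85.4 − 20·log₁₀(8.2/4.1) = 85.4 − 6.02 = 79.38 dB.
air handling unit: 75.9 − 20·log₁₀(18.1/4.1) = 75.9 − 12.90 = 63.00 dB.
vacuum pump: 88.1 − 20·log₁₀(20.8/4.1) = 88.1 − 14.11 = 73.99 dB.
fan: 82.7 − 20·log₁₀(52.9/4.1) = 82.7 − 22.21 = 60.49 dB.
Σ 10^(L/10) = 1.149e+08 → L_total = 10·log₁₀(1.149e+08) = 80.60 dB.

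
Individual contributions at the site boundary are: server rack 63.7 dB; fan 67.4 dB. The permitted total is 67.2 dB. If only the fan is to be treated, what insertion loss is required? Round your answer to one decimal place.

Fixed contribution from the other source: Σ 10^(L/10) = 10^(63.7/10) = 2.344e+06 (63.70 dB).
To meet 67.2 dB overall, the treated fan may contribute at most 10^(67.2/10) − 2.344e+06 = 2.904e+06, i.e. 64.63 dB.
So the fan must be reduced from 67.4 to 64.63 dB: IL = 2.77 dB.

2.8 dB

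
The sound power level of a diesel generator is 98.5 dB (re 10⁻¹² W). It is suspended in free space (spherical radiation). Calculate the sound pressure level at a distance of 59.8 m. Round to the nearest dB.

52 dB

Free-field spherical radiation: L_p = L_w − 10·log₁₀(4π·r²), r = 59.8 m.
4π·r² = 4.494e+04 m², 10·log₁₀ of that is 46.526 dB.
L_p = 98.5 − 46.526 = 51.97 dB.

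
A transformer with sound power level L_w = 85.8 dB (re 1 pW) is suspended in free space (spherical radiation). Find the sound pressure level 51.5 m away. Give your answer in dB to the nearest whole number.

41 dB

The power spreads over a sphere of area 4π·r², so L_p = L_w − 10·log₁₀(4π·r²).
4π·r² = 3.333e+04 m², 10·log₁₀ of that is 45.228 dB.
L_p = 85.8 − 45.228 = 40.57 dB.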